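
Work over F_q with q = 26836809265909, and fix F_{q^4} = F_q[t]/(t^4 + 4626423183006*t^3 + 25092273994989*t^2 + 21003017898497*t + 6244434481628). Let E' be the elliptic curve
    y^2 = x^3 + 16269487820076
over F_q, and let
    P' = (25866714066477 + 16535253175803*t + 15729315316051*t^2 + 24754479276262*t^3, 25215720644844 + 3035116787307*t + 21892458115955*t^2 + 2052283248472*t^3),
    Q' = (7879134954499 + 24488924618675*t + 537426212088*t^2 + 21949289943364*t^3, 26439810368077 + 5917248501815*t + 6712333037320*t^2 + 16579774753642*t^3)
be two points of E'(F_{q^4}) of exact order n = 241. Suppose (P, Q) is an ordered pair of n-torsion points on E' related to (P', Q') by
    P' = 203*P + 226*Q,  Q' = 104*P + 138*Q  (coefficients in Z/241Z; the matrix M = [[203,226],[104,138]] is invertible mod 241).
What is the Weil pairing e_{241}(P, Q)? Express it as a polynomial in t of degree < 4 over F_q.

21212167373351 + 24038505899678*t + 854638780819*t^2 + 952922751026*t^3

The 241-Weil pairing on E[241] over F_{26836809265909} is alternating-bilinear: e_{241}(P',Q') = e_{241}(P,Q)^det(M).
So e_{241}(P,Q) = e_{241}(P',Q')^{234}, since 172*234 = 1 mod 241.
n = 241 = (11110001)_2 (8 bits, wt 5); accumulate f_{241,P'}(Q'+S)/f_{241,P'}(S) along the 7-step ladder.
f_P(D_Q)/f_Q(D_P) = 2598117126195 + 1140710321747*t + 18017212865131*t^2 + 18828096061321*t^3.
e_{241}(P,Q) = (2598117126195 + 1140710321747*t + 18017212865131*t^2 + 18828096061321*t^3)^{234} = 21212167373351 + 24038505899678*t + 854638780819*t^2 + 952922751026*t^3.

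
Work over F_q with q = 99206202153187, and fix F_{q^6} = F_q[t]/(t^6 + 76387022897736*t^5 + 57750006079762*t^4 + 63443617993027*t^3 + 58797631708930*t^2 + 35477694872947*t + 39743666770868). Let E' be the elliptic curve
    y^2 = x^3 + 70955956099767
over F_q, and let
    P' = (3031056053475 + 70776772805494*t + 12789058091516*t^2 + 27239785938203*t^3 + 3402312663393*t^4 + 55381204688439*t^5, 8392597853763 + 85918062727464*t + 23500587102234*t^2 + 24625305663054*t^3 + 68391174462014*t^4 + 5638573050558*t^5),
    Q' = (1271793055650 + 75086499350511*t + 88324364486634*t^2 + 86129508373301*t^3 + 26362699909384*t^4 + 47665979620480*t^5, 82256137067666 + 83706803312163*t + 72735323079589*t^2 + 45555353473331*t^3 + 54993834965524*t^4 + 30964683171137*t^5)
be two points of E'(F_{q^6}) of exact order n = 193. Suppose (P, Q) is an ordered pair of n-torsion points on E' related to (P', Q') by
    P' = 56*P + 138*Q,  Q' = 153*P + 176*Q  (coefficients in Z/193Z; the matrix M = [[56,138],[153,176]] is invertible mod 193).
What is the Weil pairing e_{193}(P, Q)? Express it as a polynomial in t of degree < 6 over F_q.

e_{193} is bilinear + alternating on E[193], so e_{193}(56*P + 138*Q, 153*P + 176*Q) = e_{193}(P,Q)^(56*176-138*153).
So e_{193}(P,Q) = e_{193}(P',Q')^{3}, since 129*3 = 1 mod 193.
8-bit Miller (11000001) on E'/F_{99206202153187} with a'=0, b'=70955956099767: accumulate tangent/chord ratios at Q'+S and P'+S'.
The quotient is 36208523049311 + 7859881099924*t + 88979701802769*t^2 + 96393761977797*t^3 + 47807702621274*t^4 + 79310696977390*t^5.
Raise to 3: e(P,Q) = 34020430555525 + 90388982306606*t + 16621041664386*t^2 + 65626050259822*t^3 + 79886528825026*t^4 + 1703266047279*t^5 in mu_{193}.

34020430555525 + 90388982306606*t + 16621041664386*t^2 + 65626050259822*t^3 + 79886528825026*t^4 + 1703266047279*t^5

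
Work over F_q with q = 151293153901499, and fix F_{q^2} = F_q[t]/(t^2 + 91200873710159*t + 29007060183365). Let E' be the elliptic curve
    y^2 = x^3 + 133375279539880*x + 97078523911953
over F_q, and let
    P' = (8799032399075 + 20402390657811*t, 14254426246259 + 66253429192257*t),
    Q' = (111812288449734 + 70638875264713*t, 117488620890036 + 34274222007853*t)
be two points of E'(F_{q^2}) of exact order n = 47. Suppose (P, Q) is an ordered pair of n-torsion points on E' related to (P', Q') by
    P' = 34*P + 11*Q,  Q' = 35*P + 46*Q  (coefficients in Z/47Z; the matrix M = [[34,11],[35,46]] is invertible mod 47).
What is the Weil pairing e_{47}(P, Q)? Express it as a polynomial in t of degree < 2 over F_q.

e_{47}(aP+bQ,cP+dQ) = e_{47}(P,Q)^(ad-bc); with (a,b,c,d)=(34,11,35,46) this gives the det-47 law.
Hence e(P,Q) = e(P',Q')^{12} where 12 = 4^{-1} mod 47.
n = 47 = (101111)_2 (6 bits, wt 5); accumulate f_{47,P'}(Q'+S)/f_{47,P'}(S) along the 5-step ladder.
Miller gives e_{47}(P',Q') = 55130808149734 + 126783122903797*t in F_{151293153901499^2}.
(55130808149734 + 126783122903797*t)^{12} mod (151293153901499,f) = 8554071553708 + 130090557704366*t.

8554071553708 + 130090557704366*t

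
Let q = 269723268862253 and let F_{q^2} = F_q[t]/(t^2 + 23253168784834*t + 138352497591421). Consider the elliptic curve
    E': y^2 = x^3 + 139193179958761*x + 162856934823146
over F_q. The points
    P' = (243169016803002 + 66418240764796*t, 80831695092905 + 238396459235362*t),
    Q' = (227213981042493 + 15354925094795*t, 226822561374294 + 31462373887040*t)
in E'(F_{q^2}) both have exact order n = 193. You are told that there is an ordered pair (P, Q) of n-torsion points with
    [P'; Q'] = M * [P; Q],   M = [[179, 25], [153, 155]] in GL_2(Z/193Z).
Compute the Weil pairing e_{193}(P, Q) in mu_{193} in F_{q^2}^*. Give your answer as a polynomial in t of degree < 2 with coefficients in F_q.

218759452769634 + 28091509422727*t

e_{193}(aP+bQ,cP+dQ) = e_{193}(P,Q)^(ad-bc); with (a,b,c,d)=(179,25,153,155) this gives the det-193 law.
179*155 - 25*153 = 23920; reduced mod 193: det = 181, inverse 16.
Double-and-add over 11000001: 8-1 doublings, 3-1 additions; each step l_{T,T}/v_{2T} or l_{T,P'}/v at Q'+S for random S.
Result: e(P',Q') = 140457912377048 + 23671607211572*t.
Thus e_{193}(P,Q) = 218759452769634 + 28091509422727*t.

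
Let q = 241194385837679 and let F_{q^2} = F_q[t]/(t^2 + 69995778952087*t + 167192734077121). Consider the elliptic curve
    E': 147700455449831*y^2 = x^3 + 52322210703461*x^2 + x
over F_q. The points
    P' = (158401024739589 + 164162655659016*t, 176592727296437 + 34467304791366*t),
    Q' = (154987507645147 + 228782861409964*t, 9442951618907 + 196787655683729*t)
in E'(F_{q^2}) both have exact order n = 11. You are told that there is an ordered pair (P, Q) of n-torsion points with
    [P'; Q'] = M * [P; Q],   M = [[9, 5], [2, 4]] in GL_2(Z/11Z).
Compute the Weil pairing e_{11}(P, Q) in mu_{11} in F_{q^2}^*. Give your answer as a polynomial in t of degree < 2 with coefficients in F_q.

Alternating bilinearity on E[11] (values in mu_{11} in F_{241194385837679^2}) gives e(P',Q') = e(P,Q)^det(M).
det(M) mod 11 = 4; its inverse in (Z/11)^* is 3 (check: 4*3 mod 11 = 1).
(x,y)|->(95906894997540x+60563939446310,95906894997540y) sends E' to y^2=x^3+157341199818880*x+194644939712533.
n = 11 = (1011)_2 (4 bits, wt 3); accumulate f_{11,P'}(Q'+S)/f_{11,P'}(S) along the 3-step ladder.
e_{11}(P',Q') = 50215333061456 + 205336494381638*t.
e_{11}(P,Q) = (50215333061456 + 205336494381638*t)^{3} = 104260686963751 + 11934136691086*t.

104260686963751 + 11934136691086*t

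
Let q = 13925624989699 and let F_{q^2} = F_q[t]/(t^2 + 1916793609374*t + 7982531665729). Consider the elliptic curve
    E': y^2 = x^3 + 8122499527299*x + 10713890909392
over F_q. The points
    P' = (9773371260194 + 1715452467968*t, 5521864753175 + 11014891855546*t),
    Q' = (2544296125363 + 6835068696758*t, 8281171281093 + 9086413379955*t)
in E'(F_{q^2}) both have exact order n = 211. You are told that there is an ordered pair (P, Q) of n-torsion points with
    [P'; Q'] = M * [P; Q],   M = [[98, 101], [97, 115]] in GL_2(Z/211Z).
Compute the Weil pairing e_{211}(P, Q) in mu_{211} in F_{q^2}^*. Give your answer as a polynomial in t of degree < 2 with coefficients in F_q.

12391463303307 + 10626019885908*t

The 211-Weil pairing on E[211] over F_{13925624989699} is alternating-bilinear: e_{211}(P',Q') = e_{211}(P,Q)^det(M).
So e_{211}(P,Q) = e_{211}(P',Q')^{158}, since 207*158 = 1 mod 211.
Miller loop for e_{211} over F_{13925624989699^2}: bits of 211 = 11010011; 7 double steps + 4 add steps, l/v at each.
f_P(D_Q)/f_Q(D_P) = 5924380894413 + 9455008328816*t.
Finally e_{211}(P,Q) = 12391463303307 + 10626019885908*t.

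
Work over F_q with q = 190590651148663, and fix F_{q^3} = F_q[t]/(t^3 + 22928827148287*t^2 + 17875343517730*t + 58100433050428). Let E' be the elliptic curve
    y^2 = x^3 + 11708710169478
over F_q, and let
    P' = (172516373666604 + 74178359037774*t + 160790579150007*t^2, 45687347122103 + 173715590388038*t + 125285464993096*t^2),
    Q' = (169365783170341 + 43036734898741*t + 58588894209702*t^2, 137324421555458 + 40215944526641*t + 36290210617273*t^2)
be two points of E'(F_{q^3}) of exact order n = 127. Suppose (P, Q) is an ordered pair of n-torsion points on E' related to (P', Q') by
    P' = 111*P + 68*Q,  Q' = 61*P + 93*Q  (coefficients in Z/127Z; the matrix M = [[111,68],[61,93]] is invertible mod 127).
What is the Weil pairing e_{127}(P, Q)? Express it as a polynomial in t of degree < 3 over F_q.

Alternating bilinearity on E[127] (values in mu_{127} in F_{190590651148663^3}) gives e(P',Q') = e(P,Q)^det(M).
So e_{127}(P,Q) = e_{127}(P',Q')^{82}, since 79*82 = 1 mod 127.
7-bit Miller (1111111) on E'/F_{190590651148663} with a'=0, b'=11708710169478: accumulate tangent/chord ratios at Q'+S and P'+S'.
Miller gives e_{127}(P',Q') = 127468676579783 + 62146617446855*t + 101724548134308*t^2 in F_{190590651148663^3}.
(127468676579783 + 62146617446855*t + 101724548134308*t^2)^{82} mod (190590651148663,f) = 41392560653090 + 91267509536744*t + 9291134748655*t^2.

41392560653090 + 91267509536744*t + 9291134748655*t^2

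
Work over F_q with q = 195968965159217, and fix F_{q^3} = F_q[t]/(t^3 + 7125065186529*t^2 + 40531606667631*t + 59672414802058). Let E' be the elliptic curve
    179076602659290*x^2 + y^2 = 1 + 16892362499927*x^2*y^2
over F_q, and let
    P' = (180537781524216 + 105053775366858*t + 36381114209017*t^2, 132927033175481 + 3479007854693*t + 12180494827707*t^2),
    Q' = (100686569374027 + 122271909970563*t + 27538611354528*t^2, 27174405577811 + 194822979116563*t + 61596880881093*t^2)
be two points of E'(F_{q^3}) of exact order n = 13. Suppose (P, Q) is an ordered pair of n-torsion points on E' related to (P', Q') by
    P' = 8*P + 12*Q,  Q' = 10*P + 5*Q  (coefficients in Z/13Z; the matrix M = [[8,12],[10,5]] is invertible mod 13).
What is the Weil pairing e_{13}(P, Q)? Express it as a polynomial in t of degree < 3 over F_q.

100543538203266 + 135043870521395*t + 121627653738191*t^2

Alternating bilinearity on E[13] (values in mu_{13} in F_{195968965159217^3}) gives e(P',Q') = e(P,Q)^det(M).
So e_{13}(P,Q) = e_{13}(P',Q')^{6}, since 11*6 = 1 mod 13.
Map (x,y)_Ed via u=(1+y)/(1-y), v=(1+y)/((1-y)x) to Montgomery A=0,B=186206859650578; then to (a',b')=(155440145844558,0).
Miller loop for e_{13} over F_{195968965159217^3}: bits of 13 = 1101; 3 double steps + 2 add steps, l/v at each.
e_{13}(P',Q') = 125184533555315 + 32058217161885*t + 16549381164805*t^2.
Thus e_{13}(P,Q) = 100543538203266 + 135043870521395*t + 121627653738191*t^2.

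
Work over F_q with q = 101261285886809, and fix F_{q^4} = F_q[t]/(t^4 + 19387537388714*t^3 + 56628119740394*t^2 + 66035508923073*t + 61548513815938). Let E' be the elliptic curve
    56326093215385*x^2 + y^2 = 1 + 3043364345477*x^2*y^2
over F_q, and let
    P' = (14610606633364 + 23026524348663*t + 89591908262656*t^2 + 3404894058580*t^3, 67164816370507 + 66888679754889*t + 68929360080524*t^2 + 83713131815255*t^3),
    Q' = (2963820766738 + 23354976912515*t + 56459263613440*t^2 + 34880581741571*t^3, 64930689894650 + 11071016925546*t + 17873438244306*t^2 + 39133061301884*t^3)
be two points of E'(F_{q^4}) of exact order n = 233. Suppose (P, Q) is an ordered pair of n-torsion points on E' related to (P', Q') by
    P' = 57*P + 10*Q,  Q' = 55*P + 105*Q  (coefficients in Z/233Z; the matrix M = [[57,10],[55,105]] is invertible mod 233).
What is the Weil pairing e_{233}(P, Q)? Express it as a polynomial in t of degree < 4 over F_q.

81578106786297 + 8080520482043*t + 31809235083401*t^2 + 54576310955793*t^3

The 233-Weil pairing on E[233] over F_{101261285886809} is alternating-bilinear: e_{233}(P',Q') = e_{233}(P,Q)^det(M).
57*105 - 10*55 = 5435; reduced mod 233: det = 76, inverse 46.
Map (x,y)_Ed via u=(1+y)/(1-y), v=(1+y)/((1-y)x) to Montgomery A=29277057124650,B=48378141796833; then to (a',b')=(43028984561108,35429023810838).
Run Miller on y^2=x^3+43028984561108*x+35429023810838 over F_{101261285886809}: ladder 11101001 (8 bits); e = f_P(D_Q)/f_Q(D_P).
Result: e(P',Q') = 87138888492435 + 89448956073435*t + 24624386850815*t^2 + 22188004016236*t^3.
e_{233}(P,Q) = (87138888492435 + 89448956073435*t + 24624386850815*t^2 + 22188004016236*t^3)^{46} = 81578106786297 + 8080520482043*t + 31809235083401*t^2 + 54576310955793*t^3.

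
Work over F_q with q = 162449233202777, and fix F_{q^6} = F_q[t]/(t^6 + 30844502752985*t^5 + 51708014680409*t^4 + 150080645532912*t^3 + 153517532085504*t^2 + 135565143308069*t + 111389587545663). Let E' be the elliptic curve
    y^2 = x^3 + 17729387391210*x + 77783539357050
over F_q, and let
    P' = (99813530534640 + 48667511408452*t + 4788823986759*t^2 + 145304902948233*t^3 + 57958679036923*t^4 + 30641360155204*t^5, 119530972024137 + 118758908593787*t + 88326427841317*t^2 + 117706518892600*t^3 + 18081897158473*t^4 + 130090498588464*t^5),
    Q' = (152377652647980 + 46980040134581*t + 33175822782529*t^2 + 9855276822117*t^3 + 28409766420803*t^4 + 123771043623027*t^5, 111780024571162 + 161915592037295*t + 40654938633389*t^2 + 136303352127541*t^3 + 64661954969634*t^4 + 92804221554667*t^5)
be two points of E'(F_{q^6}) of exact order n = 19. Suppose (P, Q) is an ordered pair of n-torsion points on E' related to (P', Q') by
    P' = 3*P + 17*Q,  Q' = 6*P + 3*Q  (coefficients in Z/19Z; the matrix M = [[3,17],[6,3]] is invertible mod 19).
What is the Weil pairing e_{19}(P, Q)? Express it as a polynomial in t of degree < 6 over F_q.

8585917661138 + 144164292830777*t + 83499196093330*t^2 + 36570724627183*t^3 + 116041742476020*t^4 + 50291345729576*t^5

Alternating bilinearity on E[19] (values in mu_{19} in F_{162449233202777^6}) gives e(P',Q') = e(P,Q)^det(M).
3*3 - 17*6 = -93; reduced mod 19: det = 2, inverse 10.
Miller loop for e_{19} over F_{162449233202777^6}: bits of 19 = 10011; 4 double steps + 2 add steps, l/v at each.
Result: e(P',Q') = 49644569727031 + 60473282756931*t + 80029419210721*t^2 + 146953418323787*t^3 + 140891861202386*t^4 + 14370427473547*t^5.
Finally e_{19}(P,Q) = 8585917661138 + 144164292830777*t + 83499196093330*t^2 + 36570724627183*t^3 + 116041742476020*t^4 + 50291345729576*t^5.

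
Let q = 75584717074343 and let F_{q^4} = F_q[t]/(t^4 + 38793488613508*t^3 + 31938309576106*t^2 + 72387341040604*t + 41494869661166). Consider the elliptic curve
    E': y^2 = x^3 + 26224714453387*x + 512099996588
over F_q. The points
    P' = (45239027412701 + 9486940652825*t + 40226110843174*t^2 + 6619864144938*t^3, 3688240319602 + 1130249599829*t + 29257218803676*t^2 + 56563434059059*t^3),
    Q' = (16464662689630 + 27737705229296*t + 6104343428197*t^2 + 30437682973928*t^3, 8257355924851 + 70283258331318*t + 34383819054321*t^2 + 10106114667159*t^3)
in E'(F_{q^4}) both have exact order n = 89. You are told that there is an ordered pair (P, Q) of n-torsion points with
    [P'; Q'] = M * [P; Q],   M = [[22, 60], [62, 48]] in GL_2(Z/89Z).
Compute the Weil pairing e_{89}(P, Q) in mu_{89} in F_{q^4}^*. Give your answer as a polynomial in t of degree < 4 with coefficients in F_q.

39471514113841 + 25233075705549*t + 16723383766297*t^2 + 281019316655*t^3

Since e_{89}(P,P)=e_{89}(Q,Q)=1 and e_{89}(Q,P)=e_{89}(P,Q)^{-1}, expanding e_{89}(22*P + 60*Q,62*P + 48*Q) leaves e(P,Q)^det(M).
det(M) mod 89 = 6; its inverse in (Z/89)^* is 15 (check: 6*15 mod 89 = 1).
Miller loop for e_{89} over F_{75584717074343^4}: bits of 89 = 1011001; 6 double steps + 3 add steps, l/v at each.
Result: e(P',Q') = 22812070767447 + 6002371587652*t + 13025717371010*t^2 + 16878393934699*t^3.
Raise to 15: e(P,Q) = 39471514113841 + 25233075705549*t + 16723383766297*t^2 + 281019316655*t^3 in mu_{89}.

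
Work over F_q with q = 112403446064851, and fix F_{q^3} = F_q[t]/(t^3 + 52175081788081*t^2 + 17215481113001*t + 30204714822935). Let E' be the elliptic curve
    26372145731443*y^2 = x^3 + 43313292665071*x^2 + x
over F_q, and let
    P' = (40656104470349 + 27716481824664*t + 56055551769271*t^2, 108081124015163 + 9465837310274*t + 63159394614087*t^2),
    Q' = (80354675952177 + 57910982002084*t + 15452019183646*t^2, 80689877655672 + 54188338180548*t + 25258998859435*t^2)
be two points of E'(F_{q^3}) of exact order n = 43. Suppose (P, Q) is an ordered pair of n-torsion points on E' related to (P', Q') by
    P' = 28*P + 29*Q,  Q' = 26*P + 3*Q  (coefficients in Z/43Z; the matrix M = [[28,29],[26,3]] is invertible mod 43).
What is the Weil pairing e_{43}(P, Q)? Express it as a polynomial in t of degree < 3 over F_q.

Alternating bilinearity on E[43] (values in mu_{43} in F_{112403446064851^3}) gives e(P',Q') = e(P,Q)^det(M).
Inverting 18 mod 43: 12. Thus e_{43}(P,Q) = e(P',Q')^{12}.
Set x_W=51364837604673*u+27985326452795, y_W=51364837604673*v; then E': y_W^2=x_W^3+87746963784788*x_W+89343449951482.
6-bit Miller (101011) on E'/F_{112403446064851} with a'=87746963784788, b'=89343449951482: accumulate tangent/chord ratios at Q'+S and P'+S'.
Result: e(P',Q') = 63828951598446 + 47616535496320*t + 43893149396455*t^2.
Thus e_{43}(P,Q) = 69107868428756 + 78446612907043*t + 4583539838367*t^2.

69107868428756 + 78446612907043*t + 4583539838367*t^2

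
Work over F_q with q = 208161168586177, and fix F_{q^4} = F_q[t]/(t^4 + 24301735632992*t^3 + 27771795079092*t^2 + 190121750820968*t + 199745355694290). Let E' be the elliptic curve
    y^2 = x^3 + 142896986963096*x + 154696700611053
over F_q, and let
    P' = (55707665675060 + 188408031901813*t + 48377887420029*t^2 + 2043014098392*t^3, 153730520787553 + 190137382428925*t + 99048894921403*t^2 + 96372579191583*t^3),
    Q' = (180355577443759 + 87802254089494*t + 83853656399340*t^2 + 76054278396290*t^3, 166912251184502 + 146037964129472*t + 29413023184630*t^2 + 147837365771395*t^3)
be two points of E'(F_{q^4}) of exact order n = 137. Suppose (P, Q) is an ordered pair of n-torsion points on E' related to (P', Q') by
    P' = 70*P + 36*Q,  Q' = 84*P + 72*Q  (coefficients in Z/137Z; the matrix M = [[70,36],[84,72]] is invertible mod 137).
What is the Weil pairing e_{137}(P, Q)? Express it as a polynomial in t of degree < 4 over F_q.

117381247858618 + 203553706970361*t + 109999293109936*t^2 + 76301875318863*t^3

e_{137}(aP+bQ,cP+dQ) = e_{137}(P,Q)^(ad-bc); with (a,b,c,d)=(70,36,84,72) this gives the det-137 law.
det(M) mod 137 = 98; its inverse in (Z/137)^* is 7 (check: 98*7 mod 137 = 1).
Build f_{137,P'} and f_{137,Q'} via the 8-bit ladder of 137=10001001_2; evaluate at shifted divisors; quotient in F_{208161168586177^4}.
The quotient is 152360671113950 + 198415428456754*t + 118293133143032*t^2 + 204019258050428*t^3.
(152360671113950 + 198415428456754*t + 118293133143032*t^2 + 204019258050428*t^3)^{7} mod (208161168586177,f) = 117381247858618 + 203553706970361*t + 109999293109936*t^2 + 76301875318863*t^3.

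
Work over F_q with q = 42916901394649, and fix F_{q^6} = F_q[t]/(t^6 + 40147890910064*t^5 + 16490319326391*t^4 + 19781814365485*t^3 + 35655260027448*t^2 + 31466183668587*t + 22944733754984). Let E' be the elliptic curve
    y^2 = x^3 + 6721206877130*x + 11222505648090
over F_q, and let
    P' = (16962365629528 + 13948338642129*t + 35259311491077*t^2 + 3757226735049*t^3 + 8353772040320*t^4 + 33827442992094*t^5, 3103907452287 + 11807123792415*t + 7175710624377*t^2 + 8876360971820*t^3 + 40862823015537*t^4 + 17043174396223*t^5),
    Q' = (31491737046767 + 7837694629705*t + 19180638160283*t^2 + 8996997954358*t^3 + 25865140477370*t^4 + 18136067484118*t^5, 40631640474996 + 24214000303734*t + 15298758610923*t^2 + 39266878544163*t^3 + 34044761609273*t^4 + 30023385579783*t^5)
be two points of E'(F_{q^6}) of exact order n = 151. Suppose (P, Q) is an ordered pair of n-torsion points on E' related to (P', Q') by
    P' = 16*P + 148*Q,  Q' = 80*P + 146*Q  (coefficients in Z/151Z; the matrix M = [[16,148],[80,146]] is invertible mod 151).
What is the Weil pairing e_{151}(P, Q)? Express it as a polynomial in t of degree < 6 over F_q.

32072995170588 + 25784597333569*t + 940694426683*t^2 + 17377927873882*t^3 + 22905759346848*t^4 + 10844286410895*t^5

Alternating bilinearity on E[151] (values in mu_{151} in F_{42916901394649^6}) gives e(P',Q') = e(P,Q)^det(M).
det M = 16*146 - 148*80 = -9504 = 9 (mod 151); 9^{-1} = 84 (mod 151).
Miller loop for e_{151} over F_{42916901394649^6}: bits of 151 = 10010111; 7 double steps + 4 add steps, l/v at each.
Miller gives e_{151}(P',Q') = 32229240189531 + 38767260804184*t + 15703903998703*t^2 + 2480196968293*t^3 + 31870774281195*t^4 + 29367863392467*t^5 in F_{42916901394649^6}.
Raise to 84: e(P,Q) = 32072995170588 + 25784597333569*t + 940694426683*t^2 + 17377927873882*t^3 + 22905759346848*t^4 + 10844286410895*t^5 in mu_{151}.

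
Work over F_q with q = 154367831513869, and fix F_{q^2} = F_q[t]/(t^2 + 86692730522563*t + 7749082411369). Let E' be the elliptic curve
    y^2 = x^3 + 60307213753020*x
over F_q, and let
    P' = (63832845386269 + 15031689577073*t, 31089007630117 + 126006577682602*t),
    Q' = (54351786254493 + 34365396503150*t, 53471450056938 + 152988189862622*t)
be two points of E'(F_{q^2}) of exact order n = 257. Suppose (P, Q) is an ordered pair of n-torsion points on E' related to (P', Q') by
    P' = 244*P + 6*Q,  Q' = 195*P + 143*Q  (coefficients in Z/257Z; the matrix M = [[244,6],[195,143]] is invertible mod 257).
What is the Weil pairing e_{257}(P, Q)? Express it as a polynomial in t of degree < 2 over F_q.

64854225736533 + 8738023393974*t

The 257-Weil pairing on E[257] over F_{154367831513869} is alternating-bilinear: e_{257}(P',Q') = e_{257}(P,Q)^det(M).
Inverting 55 mod 257: 243. Thus e_{257}(P,Q) = e(P',Q')^{243}.
Run Miller on y^2=x^3+60307213753020*x over F_{154367831513869}: ladder 100000001 (9 bits); e = f_P(D_Q)/f_Q(D_P).
f_P(D_Q)/f_Q(D_P) = 102581207370452 + 83047337979419*t.
Finally e_{257}(P,Q) = 64854225736533 + 8738023393974*t.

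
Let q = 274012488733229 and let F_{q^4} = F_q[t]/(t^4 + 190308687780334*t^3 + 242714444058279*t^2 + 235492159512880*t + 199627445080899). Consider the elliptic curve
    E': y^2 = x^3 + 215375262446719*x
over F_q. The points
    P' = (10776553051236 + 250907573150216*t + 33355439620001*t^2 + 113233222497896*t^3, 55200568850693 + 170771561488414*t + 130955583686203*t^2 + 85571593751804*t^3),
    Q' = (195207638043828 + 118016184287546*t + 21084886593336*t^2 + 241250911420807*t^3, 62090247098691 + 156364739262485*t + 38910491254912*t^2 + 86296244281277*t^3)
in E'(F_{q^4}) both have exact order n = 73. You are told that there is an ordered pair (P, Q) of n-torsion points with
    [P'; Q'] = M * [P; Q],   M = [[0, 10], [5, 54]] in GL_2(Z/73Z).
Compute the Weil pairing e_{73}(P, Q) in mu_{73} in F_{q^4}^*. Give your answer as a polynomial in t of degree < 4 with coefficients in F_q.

270850066369206 + 247227483288559*t + 118628353964238*t^2 + 223131424238979*t^3

e_{73} is bilinear + alternating on E[73], so e_{73}(10*Q, 5*P + 54*Q) = e_{73}(P,Q)^(0*54-10*5).
det M = 0*54 - 10*5 = -50 = 23 (mod 73); 23^{-1} = 54 (mod 73).
n = 73 = (1001001)_2 (7 bits, wt 3); accumulate f_{73,P'}(Q'+S)/f_{73,P'}(S) along the 6-step ladder.
Miller gives e_{73}(P',Q') = 94652341434740 + 137182826058013*t + 204085541363955*t^2 + 195675626244135*t^3 in F_{274012488733229^4}.
Raise to 54: e(P,Q) = 270850066369206 + 247227483288559*t + 118628353964238*t^2 + 223131424238979*t^3 in mu_{73}.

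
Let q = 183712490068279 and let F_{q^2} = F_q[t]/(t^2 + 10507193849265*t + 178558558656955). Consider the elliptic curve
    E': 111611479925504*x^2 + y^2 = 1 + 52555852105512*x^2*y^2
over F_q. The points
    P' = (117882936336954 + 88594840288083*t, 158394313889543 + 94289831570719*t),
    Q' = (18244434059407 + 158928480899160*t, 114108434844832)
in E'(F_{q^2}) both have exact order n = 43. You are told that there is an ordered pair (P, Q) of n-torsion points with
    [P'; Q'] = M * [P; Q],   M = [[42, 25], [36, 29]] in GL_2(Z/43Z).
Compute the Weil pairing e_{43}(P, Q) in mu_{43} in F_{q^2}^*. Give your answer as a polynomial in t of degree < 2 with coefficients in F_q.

e_{43} is bilinear + alternating on E[43], so e_{43}(42*P + 25*Q, 36*P + 29*Q) = e_{43}(P,Q)^(42*29-25*36).
42*29 - 25*36 = 318; reduced mod 43: det = 17, inverse 38.
Edwards a_E,d_E -> Montgomery A=45618453108713,B=127113403986506 -> Weierstrass 164433783049626,42573718328605 via alpha=149836215384022,beta=14763906954998.
6-bit Miller (101011) on E'/F_{183712490068279} with a'=164433783049626, b'=42573718328605: accumulate tangent/chord ratios at Q'+S and P'+S'.
Miller gives e_{43}(P',Q') = 135559656534176 + 89084162384497*t in F_{183712490068279^2}.
e_{43}(P,Q) = (135559656534176 + 89084162384497*t)^{38} = 54884915034440 + 46135513276741*t.

54884915034440 + 46135513276741*t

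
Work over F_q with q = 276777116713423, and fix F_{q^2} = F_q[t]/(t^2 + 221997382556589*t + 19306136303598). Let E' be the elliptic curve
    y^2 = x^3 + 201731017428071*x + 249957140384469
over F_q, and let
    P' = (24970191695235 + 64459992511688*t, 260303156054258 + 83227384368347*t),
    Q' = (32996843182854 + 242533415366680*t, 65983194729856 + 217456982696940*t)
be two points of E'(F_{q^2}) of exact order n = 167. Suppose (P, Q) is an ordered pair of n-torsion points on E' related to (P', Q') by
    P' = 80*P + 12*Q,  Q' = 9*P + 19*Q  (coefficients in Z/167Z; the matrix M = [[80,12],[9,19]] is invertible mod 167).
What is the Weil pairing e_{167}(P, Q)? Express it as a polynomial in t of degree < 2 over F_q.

235938663109429 + 181391979018069*t

The 167-Weil pairing on E[167] over F_{276777116713423} is alternating-bilinear: e_{167}(P',Q') = e_{167}(P,Q)^det(M).
det M = 80*19 - 12*9 = 1412 = 76 (mod 167); 76^{-1} = 11 (mod 167).
Run Miller on y^2=x^3+201731017428071*x+249957140384469 over F_{276777116713423}: ladder 10100111 (8 bits); e = f_P(D_Q)/f_Q(D_P).
So e_{167}(P',Q') = 166289599682917 + 68958780002782*t.
Finally e_{167}(P,Q) = 235938663109429 + 181391979018069*t.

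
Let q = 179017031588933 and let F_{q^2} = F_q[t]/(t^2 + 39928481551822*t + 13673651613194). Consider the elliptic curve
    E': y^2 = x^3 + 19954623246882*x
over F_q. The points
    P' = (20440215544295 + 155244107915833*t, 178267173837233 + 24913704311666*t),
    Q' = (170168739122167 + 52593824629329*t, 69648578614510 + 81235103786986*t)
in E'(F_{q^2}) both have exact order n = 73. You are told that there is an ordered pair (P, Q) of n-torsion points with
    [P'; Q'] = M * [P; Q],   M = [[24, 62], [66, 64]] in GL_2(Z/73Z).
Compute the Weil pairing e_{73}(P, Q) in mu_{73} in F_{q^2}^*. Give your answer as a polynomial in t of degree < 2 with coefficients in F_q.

95287973588768 + 149557711728937*t

e_{73} is bilinear + alternating on E[73], so e_{73}(24*P + 62*Q, 66*P + 64*Q) = e_{73}(P,Q)^(24*64-62*66).
det(M) mod 73 = 72; its inverse in (Z/73)^* is 72 (check: 72*72 mod 73 = 1).
Double-and-add over 1001001: 7-1 doublings, 3-1 additions; each step l_{T,T}/v_{2T} or l_{T,P'}/v at Q'+S for random S.
f_P(D_Q)/f_Q(D_P) = 46013493929169 + 29459319859996*t.
Finally e_{73}(P,Q) = 95287973588768 + 149557711728937*t.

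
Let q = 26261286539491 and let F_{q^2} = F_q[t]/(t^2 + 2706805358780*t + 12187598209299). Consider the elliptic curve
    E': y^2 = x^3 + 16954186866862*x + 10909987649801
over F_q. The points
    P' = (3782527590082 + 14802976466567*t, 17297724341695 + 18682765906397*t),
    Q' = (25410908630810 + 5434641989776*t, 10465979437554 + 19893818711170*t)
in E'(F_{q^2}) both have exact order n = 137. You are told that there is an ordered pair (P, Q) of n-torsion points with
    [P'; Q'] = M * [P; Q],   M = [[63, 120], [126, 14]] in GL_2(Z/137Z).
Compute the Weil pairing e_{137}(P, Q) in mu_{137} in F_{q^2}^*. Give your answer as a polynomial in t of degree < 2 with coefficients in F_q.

e_{137} is bilinear + alternating on E[137], so e_{137}(63*P + 120*Q, 126*P + 14*Q) = e_{137}(P,Q)^(63*14-120*126).
Inverting 10 mod 137: 96. Thus e_{137}(P,Q) = e(P',Q')^{96}.
Run Miller on y^2=x^3+16954186866862*x+10909987649801 over F_{26261286539491}: ladder 10001001 (8 bits); e = f_P(D_Q)/f_Q(D_P).
The quotient is 17649914752382 + 15895942977887*t.
Raise to 96: e(P,Q) = 20346745246577 + 9737330486261*t in mu_{137}.

20346745246577 + 9737330486261*t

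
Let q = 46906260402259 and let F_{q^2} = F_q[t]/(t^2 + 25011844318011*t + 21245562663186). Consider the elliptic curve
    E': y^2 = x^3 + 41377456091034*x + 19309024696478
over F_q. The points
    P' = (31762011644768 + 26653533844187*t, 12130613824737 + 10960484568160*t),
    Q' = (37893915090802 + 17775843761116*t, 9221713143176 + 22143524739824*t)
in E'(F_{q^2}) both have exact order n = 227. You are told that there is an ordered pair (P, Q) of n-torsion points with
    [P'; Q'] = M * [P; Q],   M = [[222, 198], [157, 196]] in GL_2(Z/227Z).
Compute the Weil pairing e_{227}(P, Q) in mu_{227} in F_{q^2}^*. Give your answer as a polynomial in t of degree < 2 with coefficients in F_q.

Alternating bilinearity on E[227] (values in mu_{227} in F_{46906260402259^2}) gives e(P',Q') = e(P,Q)^det(M).
Inverting 168 mod 227: 50. Thus e_{227}(P,Q) = e(P',Q')^{50}.
Run Miller on y^2=x^3+41377456091034*x+19309024696478 over F_{46906260402259}: ladder 11100011 (8 bits); e = f_P(D_Q)/f_Q(D_P).
So e_{227}(P',Q') = 32196137563213 + 6593143734241*t.
(32196137563213 + 6593143734241*t)^{50} mod (46906260402259,f) = 42933893638041 + 44183574070079*t.

42933893638041 + 44183574070079*t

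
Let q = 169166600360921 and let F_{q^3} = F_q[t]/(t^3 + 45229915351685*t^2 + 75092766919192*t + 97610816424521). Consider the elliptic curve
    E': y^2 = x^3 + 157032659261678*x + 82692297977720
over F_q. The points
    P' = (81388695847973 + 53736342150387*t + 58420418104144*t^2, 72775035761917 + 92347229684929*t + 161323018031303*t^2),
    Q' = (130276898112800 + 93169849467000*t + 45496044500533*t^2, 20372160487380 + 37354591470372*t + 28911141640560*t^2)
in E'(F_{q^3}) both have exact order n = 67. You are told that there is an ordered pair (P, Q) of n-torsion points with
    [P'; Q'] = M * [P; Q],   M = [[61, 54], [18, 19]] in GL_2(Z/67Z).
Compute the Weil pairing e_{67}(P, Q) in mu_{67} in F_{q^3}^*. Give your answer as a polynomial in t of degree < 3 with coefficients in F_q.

2311627750736 + 48526145875434*t + 16744563992985*t^2

e_{67}(aP+bQ,cP+dQ) = e_{67}(P,Q)^(ad-bc); with (a,b,c,d)=(61,54,18,19) this gives the det-67 law.
det M = 61*19 - 54*18 = 187 = 53 (mod 67); 53^{-1} = 43 (mod 67).
Miller loop for e_{67} over F_{169166600360921^3}: bits of 67 = 1000011; 6 double steps + 2 add steps, l/v at each.
e_{67}(P',Q') = 148387253053984 + 145237429857622*t + 144133618415927*t^2.
(148387253053984 + 145237429857622*t + 144133618415927*t^2)^{43} mod (169166600360921,f) = 2311627750736 + 48526145875434*t + 16744563992985*t^2.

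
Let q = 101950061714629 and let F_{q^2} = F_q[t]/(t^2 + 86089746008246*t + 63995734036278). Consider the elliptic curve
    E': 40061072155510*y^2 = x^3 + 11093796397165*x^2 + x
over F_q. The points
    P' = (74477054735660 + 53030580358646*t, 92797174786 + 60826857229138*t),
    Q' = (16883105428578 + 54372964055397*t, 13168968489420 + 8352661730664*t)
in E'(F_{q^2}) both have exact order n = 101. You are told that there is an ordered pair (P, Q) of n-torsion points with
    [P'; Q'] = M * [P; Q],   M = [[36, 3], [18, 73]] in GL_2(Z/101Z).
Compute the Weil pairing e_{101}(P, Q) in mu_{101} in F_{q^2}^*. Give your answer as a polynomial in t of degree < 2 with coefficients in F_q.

Since e_{101}(P,P)=e_{101}(Q,Q)=1 and e_{101}(Q,P)=e_{101}(P,Q)^{-1}, expanding e_{101}(36*P + 3*Q,18*P + 73*Q) leaves e(P,Q)^det(M).
36*73 - 3*18 = 2574; reduced mod 101: det = 49, inverse 33.
Montgomery->Weierstrass: x_W = 36829655329657*x+47964885660730, y_W=36829655329657*y on F_{101950061714629}; lands on y^2=x^3+79225916438955*x+23442331175456.
7-bit Miller (1100101) on E'/F_{101950061714629} with a'=79225916438955, b'=23442331175456: accumulate tangent/chord ratios at Q'+S and P'+S'.
So e_{101}(P',Q') = 22328605442851 + 34244429592037*t.
(22328605442851 + 34244429592037*t)^{33} mod (101950061714629,f) = 73291365293794 + 67662503678612*t.

73291365293794 + 67662503678612*t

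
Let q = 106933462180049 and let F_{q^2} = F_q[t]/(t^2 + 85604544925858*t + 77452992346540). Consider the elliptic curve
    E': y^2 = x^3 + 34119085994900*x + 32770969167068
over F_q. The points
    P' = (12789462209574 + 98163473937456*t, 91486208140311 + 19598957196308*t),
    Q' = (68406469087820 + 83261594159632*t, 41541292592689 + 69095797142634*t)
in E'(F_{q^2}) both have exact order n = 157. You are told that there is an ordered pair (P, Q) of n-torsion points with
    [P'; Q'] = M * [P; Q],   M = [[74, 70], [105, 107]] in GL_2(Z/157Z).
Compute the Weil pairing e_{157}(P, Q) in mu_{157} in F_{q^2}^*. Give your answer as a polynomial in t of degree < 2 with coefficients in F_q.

77079321363259 + 63521022893844*t

Under M = [[74,70],[105,107]] in GL_2(Z/157), e_{157}(P',Q') = e_{157}(P,Q)^(74*107-70*105 mod 157).
So e_{157}(P,Q) = e_{157}(P',Q')^{34}, since 97*34 = 1 mod 157.
Run Miller on y^2=x^3+34119085994900*x+32770969167068 over F_{106933462180049}: ladder 10011101 (8 bits); e = f_P(D_Q)/f_Q(D_P).
Miller gives e_{157}(P',Q') = 93429907883679 + 103667012902233*t in F_{106933462180049^2}.
Thus e_{157}(P,Q) = 77079321363259 + 63521022893844*t.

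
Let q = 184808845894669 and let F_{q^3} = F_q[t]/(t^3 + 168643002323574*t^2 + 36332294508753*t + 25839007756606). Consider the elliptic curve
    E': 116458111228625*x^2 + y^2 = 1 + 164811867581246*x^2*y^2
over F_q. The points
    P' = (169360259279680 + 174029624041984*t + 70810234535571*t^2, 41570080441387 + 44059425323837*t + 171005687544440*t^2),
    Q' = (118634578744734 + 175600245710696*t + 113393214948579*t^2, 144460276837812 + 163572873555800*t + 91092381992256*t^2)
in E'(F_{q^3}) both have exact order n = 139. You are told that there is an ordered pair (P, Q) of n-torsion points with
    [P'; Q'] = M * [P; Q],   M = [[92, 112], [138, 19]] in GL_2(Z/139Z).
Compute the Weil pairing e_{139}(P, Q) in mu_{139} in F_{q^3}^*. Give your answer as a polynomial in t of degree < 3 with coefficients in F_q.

e_{139}(aP+bQ,cP+dQ) = e_{139}(P,Q)^(ad-bc); with (a,b,c,d)=(92,112,138,19) this gives the det-139 law.
det M = 92*19 - 112*138 = -13708 = 53 (mod 139); 53^{-1} = 21 (mod 139).
Map (x,y)_Ed via u=(1+y)/(1-y), v=(1+y)/((1-y)x) to Montgomery A=113658073369109,B=100283824710316; then to (a',b')=(0,53623267027618).
Double-and-add over 10001011: 8-1 doublings, 4-1 additions; each step l_{T,T}/v_{2T} or l_{T,P'}/v at Q'+S for random S.
Result: e(P',Q') = 5104644255554 + 8530007467434*t + 158155414831225*t^2.
Raise to 21: e(P,Q) = 149507601309999 + 95600077276048*t + 110861716677926*t^2 in mu_{139}.

149507601309999 + 95600077276048*t + 110861716677926*t^2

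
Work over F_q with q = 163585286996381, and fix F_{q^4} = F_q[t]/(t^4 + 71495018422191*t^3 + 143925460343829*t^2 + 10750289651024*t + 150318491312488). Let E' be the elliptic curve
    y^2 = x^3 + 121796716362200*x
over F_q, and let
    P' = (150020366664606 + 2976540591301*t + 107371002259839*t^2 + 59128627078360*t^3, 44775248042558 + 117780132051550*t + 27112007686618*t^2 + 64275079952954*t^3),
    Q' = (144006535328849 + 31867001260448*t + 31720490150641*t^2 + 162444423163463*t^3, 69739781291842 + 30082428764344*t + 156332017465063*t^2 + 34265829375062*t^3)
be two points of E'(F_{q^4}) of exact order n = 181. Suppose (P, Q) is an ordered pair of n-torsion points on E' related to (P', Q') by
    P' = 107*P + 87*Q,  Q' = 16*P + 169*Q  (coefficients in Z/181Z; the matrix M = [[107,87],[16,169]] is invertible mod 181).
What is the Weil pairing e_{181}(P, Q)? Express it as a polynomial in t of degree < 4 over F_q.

41208886465945 + 116184473920207*t + 32740733322981*t^2 + 64942418546173*t^3

Since e_{181}(P,P)=e_{181}(Q,Q)=1 and e_{181}(Q,P)=e_{181}(P,Q)^{-1}, expanding e_{181}(107*P + 87*Q,16*P + 169*Q) leaves e(P,Q)^det(M).
Hence e(P,Q) = e(P',Q')^{65} where 65 = 39^{-1} mod 181.
Miller loop for e_{181} over F_{163585286996381^4}: bits of 181 = 10110101; 7 double steps + 4 add steps, l/v at each.
f_P(D_Q)/f_Q(D_P) = 34924019822373 + 42025634061446*t + 47365104300482*t^2 + 153110359870720*t^3.
e_{181}(P,Q) = (34924019822373 + 42025634061446*t + 47365104300482*t^2 + 153110359870720*t^3)^{65} = 41208886465945 + 116184473920207*t + 32740733322981*t^2 + 64942418546173*t^3.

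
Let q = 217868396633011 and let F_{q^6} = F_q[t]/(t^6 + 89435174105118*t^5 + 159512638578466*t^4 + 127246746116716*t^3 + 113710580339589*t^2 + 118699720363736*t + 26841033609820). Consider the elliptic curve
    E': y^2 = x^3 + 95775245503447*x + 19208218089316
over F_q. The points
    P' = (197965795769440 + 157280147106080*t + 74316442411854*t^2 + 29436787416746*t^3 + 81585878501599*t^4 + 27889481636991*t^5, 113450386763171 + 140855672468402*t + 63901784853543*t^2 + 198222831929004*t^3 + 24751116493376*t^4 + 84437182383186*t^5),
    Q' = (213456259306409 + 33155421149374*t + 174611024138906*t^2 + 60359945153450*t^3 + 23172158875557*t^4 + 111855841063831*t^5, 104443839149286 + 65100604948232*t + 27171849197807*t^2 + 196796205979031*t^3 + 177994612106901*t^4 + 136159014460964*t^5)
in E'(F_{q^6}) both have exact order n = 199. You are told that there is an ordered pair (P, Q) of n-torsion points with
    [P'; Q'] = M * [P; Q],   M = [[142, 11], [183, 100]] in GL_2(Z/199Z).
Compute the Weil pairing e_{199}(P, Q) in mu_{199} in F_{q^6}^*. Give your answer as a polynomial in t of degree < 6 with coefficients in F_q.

35453466926078 + 186065594099458*t + 65316302810501*t^2 + 366251679368*t^3 + 210351270804897*t^4 + 161711376361537*t^5

e_{199}(aP+bQ,cP+dQ) = e_{199}(P,Q)^(ad-bc); with (a,b,c,d)=(142,11,183,100) this gives the det-199 law.
det M = 142*100 - 11*183 = 12187 = 48 (mod 199); 48^{-1} = 170 (mod 199).
Double-and-add over 11000111: 8-1 doublings, 5-1 additions; each step l_{T,T}/v_{2T} or l_{T,P'}/v at Q'+S for random S.
Result: e(P',Q') = 61615150704998 + 56491742144086*t + 198314914320318*t^2 + 90303976132882*t^3 + 117898808181900*t^4 + 159512021360987*t^5.
Hence e(P,Q) = 35453466926078 + 186065594099458*t + 65316302810501*t^2 + 366251679368*t^3 + 210351270804897*t^4 + 161711376361537*t^5 in F_{217868396633011^6}^*.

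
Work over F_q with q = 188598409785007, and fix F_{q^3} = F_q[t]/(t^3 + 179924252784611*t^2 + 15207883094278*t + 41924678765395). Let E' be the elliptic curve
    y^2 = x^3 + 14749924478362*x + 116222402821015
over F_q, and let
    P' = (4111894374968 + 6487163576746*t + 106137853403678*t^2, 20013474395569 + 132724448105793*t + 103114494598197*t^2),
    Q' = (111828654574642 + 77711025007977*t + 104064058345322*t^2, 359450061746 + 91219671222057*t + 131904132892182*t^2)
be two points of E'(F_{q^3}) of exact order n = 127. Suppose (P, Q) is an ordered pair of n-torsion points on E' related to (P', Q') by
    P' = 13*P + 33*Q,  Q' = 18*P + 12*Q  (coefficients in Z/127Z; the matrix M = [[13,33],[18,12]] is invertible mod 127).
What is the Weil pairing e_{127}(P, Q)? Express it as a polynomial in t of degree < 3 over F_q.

Alternating bilinearity on E[127] (values in mu_{127} in F_{188598409785007^3}) gives e(P',Q') = e(P,Q)^det(M).
13*12 - 33*18 = -438; reduced mod 127: det = 70, inverse 49.
Build f_{127,P'} and f_{127,Q'} via the 7-bit ladder of 127=1111111_2; evaluate at shifted divisors; quotient in F_{188598409785007^3}.
So e_{127}(P',Q') = 47044004107948 + 115401680255961*t + 66207100319686*t^2.
e_{127}(P,Q) = (47044004107948 + 115401680255961*t + 66207100319686*t^2)^{49} = 67724213977214 + 64770310734384*t + 186849532139067*t^2.

67724213977214 + 64770310734384*t + 186849532139067*t^2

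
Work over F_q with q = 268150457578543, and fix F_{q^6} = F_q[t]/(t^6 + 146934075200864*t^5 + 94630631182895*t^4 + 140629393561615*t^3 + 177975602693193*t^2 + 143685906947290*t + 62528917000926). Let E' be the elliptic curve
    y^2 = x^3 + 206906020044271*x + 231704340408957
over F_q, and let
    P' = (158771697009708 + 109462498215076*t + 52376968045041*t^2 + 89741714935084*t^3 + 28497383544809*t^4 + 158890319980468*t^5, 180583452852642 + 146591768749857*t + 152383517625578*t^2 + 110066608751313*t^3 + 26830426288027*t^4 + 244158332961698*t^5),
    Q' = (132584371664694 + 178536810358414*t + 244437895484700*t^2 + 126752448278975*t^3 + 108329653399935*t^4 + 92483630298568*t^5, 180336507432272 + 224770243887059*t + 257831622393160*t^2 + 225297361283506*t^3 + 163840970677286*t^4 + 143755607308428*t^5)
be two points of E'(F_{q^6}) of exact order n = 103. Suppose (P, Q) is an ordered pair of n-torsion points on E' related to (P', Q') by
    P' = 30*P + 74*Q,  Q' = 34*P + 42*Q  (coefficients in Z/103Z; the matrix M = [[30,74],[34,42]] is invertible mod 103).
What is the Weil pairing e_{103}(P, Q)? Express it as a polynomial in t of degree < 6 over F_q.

1309394675119 + 247463987015711*t + 206959445893281*t^2 + 179033319336511*t^3 + 90580270408070*t^4 + 20608997547143*t^5

e_{103} is bilinear + alternating on E[103], so e_{103}(30*P + 74*Q, 34*P + 42*Q) = e_{103}(P,Q)^(30*42-74*34).
So e_{103}(P,Q) = e_{103}(P',Q')^{36}, since 83*36 = 1 mod 103.
n = 103 = (1100111)_2 (7 bits, wt 5); accumulate f_{103,P'}(Q'+S)/f_{103,P'}(S) along the 6-step ladder.
Miller gives e_{103}(P',Q') = 237709408849426 + 71812566639492*t + 134641206908904*t^2 + 141148166168109*t^3 + 144690126895264*t^4 + 128484765557100*t^5 in F_{268150457578543^6}.
Thus e_{103}(P,Q) = 1309394675119 + 247463987015711*t + 206959445893281*t^2 + 179033319336511*t^3 + 90580270408070*t^4 + 20608997547143*t^5.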